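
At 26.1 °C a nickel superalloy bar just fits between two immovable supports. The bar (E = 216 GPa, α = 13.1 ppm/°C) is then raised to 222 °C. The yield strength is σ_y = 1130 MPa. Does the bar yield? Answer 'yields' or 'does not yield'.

ΔT = 195.9 K. Constrained thermal stress σ = E·α·ΔT = 216.0×10³ MPa × 13.1×10⁻⁶ × 195.9 = 554 MPa (compressive).
Compare to σ_y = 1130 MPa: σ < σ_y, so it does not yield.

does not yield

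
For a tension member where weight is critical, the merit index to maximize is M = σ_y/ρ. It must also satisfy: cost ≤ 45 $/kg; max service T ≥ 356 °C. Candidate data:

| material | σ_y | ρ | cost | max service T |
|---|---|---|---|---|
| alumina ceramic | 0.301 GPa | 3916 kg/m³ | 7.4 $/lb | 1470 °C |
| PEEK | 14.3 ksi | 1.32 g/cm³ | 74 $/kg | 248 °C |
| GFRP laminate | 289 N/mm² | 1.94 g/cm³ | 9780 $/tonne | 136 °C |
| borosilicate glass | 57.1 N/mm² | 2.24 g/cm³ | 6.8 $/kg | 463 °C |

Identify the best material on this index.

Screen on constraints: cost ≤ 45 $/kg; max service T ≥ 356 °C. Survivors: alumina ceramic, borosilicate glass.
Putting every candidate on a common basis:
  alumina ceramic: σ_y = 301.0 MPa, ρ = 3916 kg/m³
  borosilicate glass: σ_y = 57.10 MPa, ρ = 2240 kg/m³
  alumina ceramic: M = 76.9 kN·m/kg
  borosilicate glass: M = 25.5 kN·m/kg
The maximum is for alumina ceramic.

alumina ceramic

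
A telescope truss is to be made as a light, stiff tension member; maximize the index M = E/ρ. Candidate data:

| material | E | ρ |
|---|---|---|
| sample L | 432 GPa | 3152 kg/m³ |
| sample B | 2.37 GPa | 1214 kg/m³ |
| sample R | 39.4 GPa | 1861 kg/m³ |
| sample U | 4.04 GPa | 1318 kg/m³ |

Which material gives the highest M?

sample L

Computing M directly (units already consistent):
  sample L: M = 137 MN·m/kg
  sample R: M = 21.2 MN·m/kg
  sample U: M = 3.07 MN·m/kg
  sample B: M = 1.95 MN·m/kg
The maximum is for sample L.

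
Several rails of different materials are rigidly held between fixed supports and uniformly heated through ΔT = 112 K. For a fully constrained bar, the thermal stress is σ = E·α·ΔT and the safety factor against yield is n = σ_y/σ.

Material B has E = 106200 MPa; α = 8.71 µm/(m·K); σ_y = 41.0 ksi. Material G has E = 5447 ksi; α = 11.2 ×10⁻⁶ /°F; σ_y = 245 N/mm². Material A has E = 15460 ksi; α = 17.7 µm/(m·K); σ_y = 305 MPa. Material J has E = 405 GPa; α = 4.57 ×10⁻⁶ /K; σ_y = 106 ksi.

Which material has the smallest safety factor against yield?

Converting E to GPa, α to ×10⁻⁶/K, σ_y to MPa, then σ and n for each:
  material B: E = 106.2, α = 8.71, σ_y = 282.7 → σ = 104 MPa, n = 2.73
  material G: E = 37.56, α = 20.2, σ_y = 245.0 → σ = 84.8 MPa, n = 2.89
  material A: E = 106.6, α = 17.7, σ_y = 305.0 → σ = 211 MPa, n = 1.44
  material J: E = 405.0, α = 4.57, σ_y = 730.8 → σ = 207 MPa, n = 3.53
Smallest n: material A with n = 1.44.

material A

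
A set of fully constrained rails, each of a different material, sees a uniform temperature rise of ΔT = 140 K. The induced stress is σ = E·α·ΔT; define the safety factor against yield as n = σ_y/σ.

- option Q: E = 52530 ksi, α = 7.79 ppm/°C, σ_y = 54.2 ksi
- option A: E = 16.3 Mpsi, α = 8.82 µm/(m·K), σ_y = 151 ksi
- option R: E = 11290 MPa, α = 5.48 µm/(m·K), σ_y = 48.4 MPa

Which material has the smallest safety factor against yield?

option Q

In consistent units (E in GPa, α in ×10⁻⁶/K, σ_y in MPa):
  option Q: E = 362.2, α = 7.79, σ_y = 373.7 → σ = 395 MPa, n = 0.946
  option A: E = 112.4, α = 8.82, σ_y = 1041 → σ = 139 MPa, n = 7.50
  option R: E = 11.29, α = 5.48, σ_y = 48.40 → σ = 8.66 MPa, n = 5.59
The minimum is option Q at n = 0.946.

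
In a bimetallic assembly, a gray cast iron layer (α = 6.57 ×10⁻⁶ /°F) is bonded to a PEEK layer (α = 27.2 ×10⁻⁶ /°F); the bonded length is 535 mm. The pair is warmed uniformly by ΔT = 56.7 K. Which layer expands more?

gray cast iron: α = 6.57×10⁻⁶/°F × 9/5 = 11.8×10⁻⁶/K.
PEEK: α = 27.2×10⁻⁶/°F × 9/5 = 49.0×10⁻⁶/K.
α(gray cast iron) = 11.8×10⁻⁶/K vs α(PEEK) = 49.0×10⁻⁶/K.
Higher α expands more for the same ΔT: PEEK.

PEEK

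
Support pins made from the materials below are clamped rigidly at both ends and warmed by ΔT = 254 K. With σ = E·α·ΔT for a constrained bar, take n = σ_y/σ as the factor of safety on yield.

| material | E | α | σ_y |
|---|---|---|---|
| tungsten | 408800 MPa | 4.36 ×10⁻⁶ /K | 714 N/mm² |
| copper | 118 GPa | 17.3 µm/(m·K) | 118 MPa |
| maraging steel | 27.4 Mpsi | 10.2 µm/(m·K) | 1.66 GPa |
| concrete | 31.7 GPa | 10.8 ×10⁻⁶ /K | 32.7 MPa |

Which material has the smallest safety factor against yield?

Per material, after unit conversion:
  tungsten: E = 408.8, α = 4.36, σ_y = 714.0 → σ = 453 MPa, n = 1.58
  copper: E = 118.0, α = 17.3, σ_y = 118.0 → σ = 519 MPa, n = 0.228
  maraging steel: E = 188.9, α = 10.2, σ_y = 1660 → σ = 489 MPa, n = 3.39
  concrete: E = 31.70, α = 10.8, σ_y = 32.70 → σ = 87.0 MPa, n = 0.376
The minimum is copper at n = 0.228.

copper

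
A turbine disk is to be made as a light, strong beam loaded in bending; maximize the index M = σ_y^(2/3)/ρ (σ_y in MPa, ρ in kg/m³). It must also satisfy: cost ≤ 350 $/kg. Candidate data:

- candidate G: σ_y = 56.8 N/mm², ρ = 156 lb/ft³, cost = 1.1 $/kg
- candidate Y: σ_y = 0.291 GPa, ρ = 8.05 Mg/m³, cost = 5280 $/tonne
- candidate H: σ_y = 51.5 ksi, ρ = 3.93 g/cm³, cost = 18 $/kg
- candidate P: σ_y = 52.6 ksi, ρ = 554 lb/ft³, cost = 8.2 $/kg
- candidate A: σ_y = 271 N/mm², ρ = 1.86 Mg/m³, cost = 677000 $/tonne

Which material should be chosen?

Screen on constraints: cost ≤ 350 $/kg. Survivors: candidate G, candidate Y, candidate H, candidate P.
Putting every candidate on a common basis:
  candidate G: σ_y = 56.80 MPa, ρ = 2499 kg/m³
  candidate Y: σ_y = 291.0 MPa, ρ = 8050 kg/m³
  candidate H: σ_y = 355.1 MPa, ρ = 3930 kg/m³
  candidate P: σ_y = 362.7 MPa, ρ = 8874 kg/m³
  candidate H: M = 12.8×10⁻³
  candidate G: M = 5.91×10⁻³
  candidate P: M = 5.73×10⁻³
  candidate Y: M = 5.46×10⁻³
Candidate H has the largest M.

candidate H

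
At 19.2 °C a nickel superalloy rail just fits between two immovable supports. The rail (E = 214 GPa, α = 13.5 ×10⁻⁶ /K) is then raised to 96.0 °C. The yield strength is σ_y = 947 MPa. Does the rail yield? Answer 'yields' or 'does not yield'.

ΔT = 76.80 K. Constrained thermal stress σ = E·α·ΔT = 214.0×10³ MPa × 13.5×10⁻⁶ × 76.80 = 222 MPa (compressive).
Compare to σ_y = 947 MPa: σ < σ_y, so it does not yield.

does not yield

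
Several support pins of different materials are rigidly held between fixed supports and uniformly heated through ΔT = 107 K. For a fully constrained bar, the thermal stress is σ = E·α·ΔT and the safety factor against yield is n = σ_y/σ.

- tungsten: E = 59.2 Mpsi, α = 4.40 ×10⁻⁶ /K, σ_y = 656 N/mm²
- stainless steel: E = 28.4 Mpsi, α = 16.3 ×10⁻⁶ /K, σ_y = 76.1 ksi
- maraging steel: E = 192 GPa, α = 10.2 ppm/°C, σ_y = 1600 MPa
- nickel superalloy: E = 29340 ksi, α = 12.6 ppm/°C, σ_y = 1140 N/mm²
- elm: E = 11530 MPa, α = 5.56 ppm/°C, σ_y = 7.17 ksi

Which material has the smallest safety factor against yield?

stainless steel

With everything in SI (GPa, ×10⁻⁶/K, MPa):
  tungsten: E = 408.2, α = 4.40, σ_y = 656.0 → σ = 192 MPa, n = 3.41
  stainless steel: E = 195.8, α = 16.3, σ_y = 524.7 → σ = 342 MPa, n = 1.54
  maraging steel: E = 192.0, α = 10.2, σ_y = 1600 → σ = 210 MPa, n = 7.64
  nickel superalloy: E = 202.3, α = 12.6, σ_y = 1140 → σ = 273 MPa, n = 4.18
  elm: E = 11.53, α = 5.56, σ_y = 49.44 → σ = 6.86 MPa, n = 7.21
Stainless steel has the lowest safety factor, n = 1.54.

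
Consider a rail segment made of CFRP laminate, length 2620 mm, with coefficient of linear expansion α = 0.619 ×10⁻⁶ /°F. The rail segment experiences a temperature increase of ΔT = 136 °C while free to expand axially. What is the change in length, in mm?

Convert α: 0.619×10⁻⁶/°F × (9/5) = 1.11×10⁻⁶/K.
ΔL = α·L₀·ΔT = 1.11×10⁻⁶ × 2620 mm × 136.0 K = 0.397 mm.

0.397 mm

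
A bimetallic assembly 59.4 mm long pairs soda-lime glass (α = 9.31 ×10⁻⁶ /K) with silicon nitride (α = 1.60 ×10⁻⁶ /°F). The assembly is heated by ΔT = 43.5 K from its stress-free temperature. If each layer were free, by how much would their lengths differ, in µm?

16.6 µm

silicon nitride: α = 1.60×10⁻⁶/°F × 9/5 = 2.88×10⁻⁶/K.
Δα = |9.31 − 2.88|×10⁻⁶/K = 6.43×10⁻⁶/K.
ΔL_mismatch = Δα·L·ΔT = 6.43×10⁻⁶ × 59.4 mm × 43.5 K = 16.6 µm.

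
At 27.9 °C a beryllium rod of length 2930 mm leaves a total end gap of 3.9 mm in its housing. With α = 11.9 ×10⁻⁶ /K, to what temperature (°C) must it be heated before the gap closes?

140 °C

α·L₀·ΔT = 3.9 mm ⇒ ΔT = 3.9 / (11.9×10⁻⁶ × 2930.0) = 111.9 K.
T = 27.9 + 111.9 = 139.8 °C.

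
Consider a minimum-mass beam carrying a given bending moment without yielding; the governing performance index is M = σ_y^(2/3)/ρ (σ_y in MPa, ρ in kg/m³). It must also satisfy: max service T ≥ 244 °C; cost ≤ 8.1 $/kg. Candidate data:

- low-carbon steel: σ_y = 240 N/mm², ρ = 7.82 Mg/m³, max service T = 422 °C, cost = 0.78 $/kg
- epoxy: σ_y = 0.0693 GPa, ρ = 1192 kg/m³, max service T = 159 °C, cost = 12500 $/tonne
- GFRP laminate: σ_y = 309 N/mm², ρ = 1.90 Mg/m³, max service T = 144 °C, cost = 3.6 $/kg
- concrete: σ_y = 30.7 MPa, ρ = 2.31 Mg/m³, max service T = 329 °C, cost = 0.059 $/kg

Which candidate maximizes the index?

Screen on constraints: max service T ≥ 244 °C; cost ≤ 8.1 $/kg. Survivors: low-carbon steel, concrete.
Putting every candidate on a common basis:
  low-carbon steel: σ_y = 240.0 MPa, ρ = 7820 kg/m³
  concrete: σ_y = 30.70 MPa, ρ = 2310 kg/m³
  low-carbon steel: M = 4.94×10⁻³
  concrete: M = 4.24×10⁻³
Low-carbon steel ranks first.

low-carbon steel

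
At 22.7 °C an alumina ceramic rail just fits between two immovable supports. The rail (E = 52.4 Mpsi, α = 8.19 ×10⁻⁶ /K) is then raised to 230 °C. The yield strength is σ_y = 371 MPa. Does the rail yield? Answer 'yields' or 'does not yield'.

yields

E = 52.4 Mpsi = 361.3 GPa.
ΔT = 207.3 K. Constrained thermal stress σ = E·α·ΔT = 361.3×10³ MPa × 8.19×10⁻⁶ × 207.3 = 613 MPa (compressive).
Compare to σ_y = 371 MPa: σ ≥ σ_y, so it yields.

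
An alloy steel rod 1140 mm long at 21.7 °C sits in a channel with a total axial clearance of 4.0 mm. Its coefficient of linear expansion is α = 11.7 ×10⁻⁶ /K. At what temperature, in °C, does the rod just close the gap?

α·L₀·ΔT = 4.0 mm ⇒ ΔT = 4.0 / (11.7×10⁻⁶ × 1140.0) = 299.9 K.
T = 21.7 + 299.9 = 321.6 °C.

322 °C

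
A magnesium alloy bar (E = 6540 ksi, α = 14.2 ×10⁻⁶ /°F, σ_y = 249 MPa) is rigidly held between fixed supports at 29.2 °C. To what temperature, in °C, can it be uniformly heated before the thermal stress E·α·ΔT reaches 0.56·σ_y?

E = 6540 ksi = 45.09 GPa.
α = 14.2×10⁻⁶/°F × 9/5 = 25.6×10⁻⁶/K.
E·α·ΔT = 139.4 MPa ⇒ ΔT = 139.4 / (45.09×10³ × 25.6×10⁻⁶) = 121.0 K.
T = 29.2 + 121.0 = 150.2 °C.

150 °C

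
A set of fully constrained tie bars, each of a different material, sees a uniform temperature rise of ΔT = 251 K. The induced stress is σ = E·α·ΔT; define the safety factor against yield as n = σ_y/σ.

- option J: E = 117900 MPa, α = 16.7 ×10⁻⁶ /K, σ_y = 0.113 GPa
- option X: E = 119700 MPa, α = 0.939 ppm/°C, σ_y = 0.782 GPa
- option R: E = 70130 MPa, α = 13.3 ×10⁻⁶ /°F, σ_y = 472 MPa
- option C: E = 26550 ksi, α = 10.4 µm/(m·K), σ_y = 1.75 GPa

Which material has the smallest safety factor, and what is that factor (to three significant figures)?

Per material, after unit conversion:
  option J: E = 117.9, α = 16.7, σ_y = 113.0 → σ = 494 MPa, n = 0.229
  option X: E = 119.7, α = 0.939, σ_y = 782.0 → σ = 28.2 MPa, n = 27.7
  option R: E = 70.13, α = 23.9, σ_y = 472.0 → σ = 421 MPa, n = 1.12
  option C: E = 183.1, α = 10.4, σ_y = 1750 → σ = 478 MPa, n = 3.66
The minimum is option J at n = 0.229.

option J, n = 0.229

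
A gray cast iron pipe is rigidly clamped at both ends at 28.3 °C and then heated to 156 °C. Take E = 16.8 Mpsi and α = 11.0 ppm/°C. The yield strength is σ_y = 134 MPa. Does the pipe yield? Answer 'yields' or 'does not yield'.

yields

E = 16.8 Mpsi = 115.8 GPa.
ΔT = 127.7 K. Constrained thermal stress σ = E·α·ΔT = 115.8×10³ MPa × 11.0×10⁻⁶ × 127.7 = 163 MPa (compressive).
Compare to σ_y = 134 MPa: σ ≥ σ_y, so it yields.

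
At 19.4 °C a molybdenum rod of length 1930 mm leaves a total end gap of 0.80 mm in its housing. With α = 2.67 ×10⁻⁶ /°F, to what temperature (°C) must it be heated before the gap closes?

106 °C

α = 2.67×10⁻⁶/°F × 9/5 = 4.81×10⁻⁶/K.
α·L₀·ΔT = 0.8 mm ⇒ ΔT = 0.8 / (4.81×10⁻⁶ × 1930.0) = 86.25 K.
T = 19.4 + 86.25 = 105.6 °C.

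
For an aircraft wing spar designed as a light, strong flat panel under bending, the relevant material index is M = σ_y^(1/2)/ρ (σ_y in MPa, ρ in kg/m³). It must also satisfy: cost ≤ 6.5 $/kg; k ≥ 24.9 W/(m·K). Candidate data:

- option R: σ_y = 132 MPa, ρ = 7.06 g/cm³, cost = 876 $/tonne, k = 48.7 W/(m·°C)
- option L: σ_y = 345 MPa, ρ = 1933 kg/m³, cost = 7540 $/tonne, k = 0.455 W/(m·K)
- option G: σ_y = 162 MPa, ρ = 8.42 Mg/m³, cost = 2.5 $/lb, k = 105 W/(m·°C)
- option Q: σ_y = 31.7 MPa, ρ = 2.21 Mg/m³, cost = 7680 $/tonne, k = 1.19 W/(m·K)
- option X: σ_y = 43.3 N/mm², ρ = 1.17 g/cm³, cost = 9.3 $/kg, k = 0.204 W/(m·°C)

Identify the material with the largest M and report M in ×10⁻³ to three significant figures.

option R, M = 1.63×10⁻³

Screen on constraints: cost ≤ 6.5 $/kg; k ≥ 24.9 W/(m·K). Survivors: option R, option G.
Normalizing units and computing the index:
  option R: σ_y = 132.0 MPa, ρ = 7060 kg/m³
  option G: σ_y = 162.0 MPa, ρ = 8420 kg/m³
  option R: M = 1.63×10⁻³
  option G: M = 1.51×10⁻³
The maximum is for option R.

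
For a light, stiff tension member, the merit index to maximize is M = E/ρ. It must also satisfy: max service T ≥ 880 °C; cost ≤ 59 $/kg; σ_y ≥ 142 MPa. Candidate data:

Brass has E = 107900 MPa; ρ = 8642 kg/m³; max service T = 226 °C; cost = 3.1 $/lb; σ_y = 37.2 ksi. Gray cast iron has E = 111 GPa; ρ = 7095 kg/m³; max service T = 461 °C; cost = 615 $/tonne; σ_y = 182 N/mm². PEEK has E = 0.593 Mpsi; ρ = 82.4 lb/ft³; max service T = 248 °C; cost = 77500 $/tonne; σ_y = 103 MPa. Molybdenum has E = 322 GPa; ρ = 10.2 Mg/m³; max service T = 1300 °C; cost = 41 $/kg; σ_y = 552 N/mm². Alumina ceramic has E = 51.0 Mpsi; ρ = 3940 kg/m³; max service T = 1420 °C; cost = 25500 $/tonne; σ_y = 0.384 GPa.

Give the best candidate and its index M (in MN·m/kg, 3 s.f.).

Screen on constraints: max service T ≥ 880 °C; cost ≤ 59 $/kg; σ_y ≥ 142 MPa. Survivors: molybdenum, alumina ceramic.
After converting to SI:
  molybdenum: E = 322.0 GPa, ρ = 10200 kg/m³
  alumina ceramic: E = 351.6 GPa, ρ = 3940 kg/m³
  alumina ceramic: M = 89.2 MN·m/kg
  molybdenum: M = 31.6 MN·m/kg
The maximum is for alumina ceramic.

alumina ceramic, M = 89.2 MN·m/kg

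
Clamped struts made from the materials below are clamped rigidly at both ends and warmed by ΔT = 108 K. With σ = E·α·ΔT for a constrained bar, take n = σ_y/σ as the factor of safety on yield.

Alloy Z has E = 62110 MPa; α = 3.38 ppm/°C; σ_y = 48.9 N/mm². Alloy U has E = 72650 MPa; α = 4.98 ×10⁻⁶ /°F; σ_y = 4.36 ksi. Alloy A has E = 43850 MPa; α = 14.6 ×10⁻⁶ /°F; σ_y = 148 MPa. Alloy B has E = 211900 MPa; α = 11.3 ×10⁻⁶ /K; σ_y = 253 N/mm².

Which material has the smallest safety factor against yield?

alloy U

Per material, after unit conversion:
  alloy Z: E = 62.11, α = 3.38, σ_y = 48.90 → σ = 22.7 MPa, n = 2.16
  alloy U: E = 72.65, α = 8.96, σ_y = 30.06 → σ = 70.3 MPa, n = 0.427
  alloy A: E = 43.85, α = 26.3, σ_y = 148.0 → σ = 124 MPa, n = 1.19
  alloy B: E = 211.9, α = 11.3, σ_y = 253.0 → σ = 259 MPa, n = 0.978
Smallest n: alloy U with n = 0.427.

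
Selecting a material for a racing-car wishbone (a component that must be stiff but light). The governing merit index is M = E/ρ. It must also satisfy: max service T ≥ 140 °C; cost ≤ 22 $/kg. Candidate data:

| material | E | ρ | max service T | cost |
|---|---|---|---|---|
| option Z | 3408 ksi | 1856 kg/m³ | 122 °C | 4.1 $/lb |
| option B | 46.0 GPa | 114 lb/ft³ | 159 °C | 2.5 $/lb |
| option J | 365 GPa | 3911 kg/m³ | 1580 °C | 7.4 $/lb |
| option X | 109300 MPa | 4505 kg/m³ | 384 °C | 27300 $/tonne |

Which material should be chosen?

option J

Screen on constraints: max service T ≥ 140 °C; cost ≤ 22 $/kg. Survivors: option B, option J.
In SI units:
  option B: E = 46.00 GPa, ρ = 1826 kg/m³
  option J: E = 365.0 GPa, ρ = 3911 kg/m³
  option J: M = 93.3 MN·m/kg
  option B: M = 25.2 MN·m/kg
Option J ranks first.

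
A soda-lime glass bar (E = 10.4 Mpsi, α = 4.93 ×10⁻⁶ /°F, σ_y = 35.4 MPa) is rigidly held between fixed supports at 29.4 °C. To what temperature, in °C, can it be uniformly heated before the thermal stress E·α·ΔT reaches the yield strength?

85.0 °C

E = 10.4 Mpsi = 71.71 GPa.
α = 4.93×10⁻⁶/°F × 9/5 = 8.87×10⁻⁶/K.
E·α·ΔT = 35.40 MPa ⇒ ΔT = 35.40 / (71.71×10³ × 8.87×10⁻⁶) = 55.63 K.
T = 29.4 + 55.63 = 85.03 °C.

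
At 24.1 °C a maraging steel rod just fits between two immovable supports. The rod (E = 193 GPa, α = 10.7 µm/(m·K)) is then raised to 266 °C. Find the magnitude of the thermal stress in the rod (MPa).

500 MPa

ΔT = 241.9 K. Constrained thermal stress σ = E·α·ΔT = 193.0×10³ MPa × 10.7×10⁻⁶ × 241.9 = 500 MPa (compressive).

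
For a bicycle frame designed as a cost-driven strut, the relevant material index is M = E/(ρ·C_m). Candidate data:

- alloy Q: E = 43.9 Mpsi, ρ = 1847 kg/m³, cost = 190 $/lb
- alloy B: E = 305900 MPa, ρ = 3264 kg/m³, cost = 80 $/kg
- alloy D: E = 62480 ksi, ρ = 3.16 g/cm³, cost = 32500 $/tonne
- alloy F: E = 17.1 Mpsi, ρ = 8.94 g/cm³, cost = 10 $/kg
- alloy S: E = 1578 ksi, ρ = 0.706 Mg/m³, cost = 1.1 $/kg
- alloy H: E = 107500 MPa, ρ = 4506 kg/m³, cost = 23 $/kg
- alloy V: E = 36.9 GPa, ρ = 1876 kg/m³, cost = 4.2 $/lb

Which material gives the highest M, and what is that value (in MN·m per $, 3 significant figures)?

alloy S, M = 14.0 MN·m per $

In SI units:
  alloy Q: E = 302.7 GPa, ρ = 1847 kg/m³, cost = 418.9 $/kg
  alloy B: E = 305.9 GPa, ρ = 3264 kg/m³, cost = 80.00 $/kg
  alloy D: E = 430.8 GPa, ρ = 3160 kg/m³, cost = 32.50 $/kg
  alloy F: E = 117.9 GPa, ρ = 8940 kg/m³, cost = 10.00 $/kg
  alloy S: E = 10.88 GPa, ρ = 706.0 kg/m³, cost = 1.100 $/kg
  alloy H: E = 107.5 GPa, ρ = 4506 kg/m³, cost = 23.00 $/kg
  alloy V: E = 36.90 GPa, ρ = 1876 kg/m³, cost = 9.259 $/kg
  alloy S: M = 14.0 MN·m per $
  alloy D: M = 4.19 MN·m per $
  alloy V: M = 2.12 MN·m per $
  alloy F: M = 1.32 MN·m per $
  alloy B: M = 1.17 MN·m per $
  alloy H: M = 1.04 MN·m per $
  alloy Q: M = 0.391 MN·m per $
Alloy S ranks first.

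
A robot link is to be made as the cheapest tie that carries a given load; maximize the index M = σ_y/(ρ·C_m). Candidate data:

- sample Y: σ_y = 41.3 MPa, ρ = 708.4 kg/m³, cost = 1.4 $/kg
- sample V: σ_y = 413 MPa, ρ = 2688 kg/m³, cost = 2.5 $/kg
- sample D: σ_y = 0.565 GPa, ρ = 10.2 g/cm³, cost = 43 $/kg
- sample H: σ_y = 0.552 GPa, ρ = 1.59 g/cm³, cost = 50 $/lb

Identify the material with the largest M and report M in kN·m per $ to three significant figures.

After converting to SI:
  sample Y: σ_y = 41.30 MPa, ρ = 708.4 kg/m³, cost = 1.400 $/kg
  sample V: σ_y = 413.0 MPa, ρ = 2688 kg/m³, cost = 2.500 $/kg
  sample D: σ_y = 565.0 MPa, ρ = 10200 kg/m³, cost = 43.00 $/kg
  sample H: σ_y = 552.0 MPa, ρ = 1590 kg/m³, cost = 110.2 $/kg
  sample V: M = 61.5 kN·m per $
  sample Y: M = 41.6 kN·m per $
  sample H: M = 3.15 kN·m per $
  sample D: M = 1.29 kN·m per $
The maximum is for sample V.

sample V, M = 61.5 kN·m per $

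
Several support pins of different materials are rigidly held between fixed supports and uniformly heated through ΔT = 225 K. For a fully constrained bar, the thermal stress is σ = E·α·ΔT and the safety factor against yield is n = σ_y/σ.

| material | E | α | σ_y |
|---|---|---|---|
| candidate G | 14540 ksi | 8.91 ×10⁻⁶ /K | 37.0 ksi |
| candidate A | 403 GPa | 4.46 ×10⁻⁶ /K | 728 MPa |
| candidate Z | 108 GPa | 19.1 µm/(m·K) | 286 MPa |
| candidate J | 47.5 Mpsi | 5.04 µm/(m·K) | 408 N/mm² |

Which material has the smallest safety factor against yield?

candidate Z

Per material, after unit conversion:
  candidate G: E = 100.2, α = 8.91, σ_y = 255.1 → σ = 201 MPa, n = 1.27
  candidate A: E = 403.0, α = 4.46, σ_y = 728.0 → σ = 404 MPa, n = 1.80
  candidate Z: E = 108.0, α = 19.1, σ_y = 286.0 → σ = 464 MPa, n = 0.616
  candidate J: E = 327.5, α = 5.04, σ_y = 408.0 → σ = 371 MPa, n = 1.10
Smallest n: candidate Z with n = 0.616.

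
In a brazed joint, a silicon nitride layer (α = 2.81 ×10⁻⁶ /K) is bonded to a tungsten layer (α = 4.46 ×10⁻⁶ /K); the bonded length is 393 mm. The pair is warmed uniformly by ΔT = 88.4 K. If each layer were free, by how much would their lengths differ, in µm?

Δα = |2.81 − 4.46|×10⁻⁶/K = 1.65×10⁻⁶/K.
ΔL_mismatch = Δα·L·ΔT = 1.65×10⁻⁶ × 393.0 mm × 88.4 K = 57.3 µm.

57.3 µm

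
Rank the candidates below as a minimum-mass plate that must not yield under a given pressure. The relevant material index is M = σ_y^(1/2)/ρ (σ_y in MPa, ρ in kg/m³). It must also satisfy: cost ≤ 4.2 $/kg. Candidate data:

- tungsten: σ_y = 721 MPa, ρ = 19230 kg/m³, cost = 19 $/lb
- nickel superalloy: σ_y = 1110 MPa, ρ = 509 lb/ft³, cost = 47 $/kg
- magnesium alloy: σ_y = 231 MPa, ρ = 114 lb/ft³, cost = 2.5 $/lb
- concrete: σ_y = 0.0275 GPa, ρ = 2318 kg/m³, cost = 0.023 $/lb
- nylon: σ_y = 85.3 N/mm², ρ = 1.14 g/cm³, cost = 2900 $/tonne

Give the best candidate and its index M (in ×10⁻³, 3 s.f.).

Screen on constraints: cost ≤ 4.2 $/kg. Survivors: concrete, nylon.
After converting to SI:
  concrete: σ_y = 27.50 MPa, ρ = 2318 kg/m³
  nylon: σ_y = 85.30 MPa, ρ = 1140 kg/m³
  nylon: M = 8.10×10⁻³
  concrete: M = 2.26×10⁻³
Nylon ranks first.

nylon, M = 8.10×10⁻³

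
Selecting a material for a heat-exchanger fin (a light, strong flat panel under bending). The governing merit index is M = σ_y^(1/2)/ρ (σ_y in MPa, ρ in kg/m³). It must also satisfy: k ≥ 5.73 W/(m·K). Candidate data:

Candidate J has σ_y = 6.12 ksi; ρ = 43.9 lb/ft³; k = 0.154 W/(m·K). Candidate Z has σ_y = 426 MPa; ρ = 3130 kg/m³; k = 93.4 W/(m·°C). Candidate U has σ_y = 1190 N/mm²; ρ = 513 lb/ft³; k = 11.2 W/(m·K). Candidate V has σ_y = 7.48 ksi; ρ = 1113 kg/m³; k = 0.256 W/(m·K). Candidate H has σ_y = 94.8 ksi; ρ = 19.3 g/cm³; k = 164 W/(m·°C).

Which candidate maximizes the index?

candidate Z

Screen on constraints: k ≥ 5.73 W/(m·K). Survivors: candidate Z, candidate U, candidate H.
In SI units:
  candidate Z: σ_y = 426.0 MPa, ρ = 3130 kg/m³
  candidate U: σ_y = 1190 MPa, ρ = 8217 kg/m³
  candidate H: σ_y = 653.6 MPa, ρ = 19300 kg/m³
  candidate Z: M = 6.59×10⁻³
  candidate U: M = 4.20×10⁻³
  candidate H: M = 1.32×10⁻³
The maximum is for candidate Z.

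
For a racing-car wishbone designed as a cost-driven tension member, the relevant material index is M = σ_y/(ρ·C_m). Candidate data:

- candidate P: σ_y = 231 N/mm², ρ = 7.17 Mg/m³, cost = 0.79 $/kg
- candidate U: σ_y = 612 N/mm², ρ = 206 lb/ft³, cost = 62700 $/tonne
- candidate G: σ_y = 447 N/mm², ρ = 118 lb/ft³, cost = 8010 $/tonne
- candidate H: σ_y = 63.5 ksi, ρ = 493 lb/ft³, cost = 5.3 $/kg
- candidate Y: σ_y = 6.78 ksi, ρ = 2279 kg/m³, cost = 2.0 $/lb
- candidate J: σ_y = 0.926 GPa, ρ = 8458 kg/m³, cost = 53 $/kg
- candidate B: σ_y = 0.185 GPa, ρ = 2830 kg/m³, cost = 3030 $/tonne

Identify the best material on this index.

Convert each candidate to consistent units, then evaluate M:
  candidate P: σ_y = 231.0 MPa, ρ = 7170 kg/m³, cost = 0.7900 $/kg
  candidate U: σ_y = 612.0 MPa, ρ = 3300 kg/m³, cost = 62.70 $/kg
  candidate G: σ_y = 447.0 MPa, ρ = 1890 kg/m³, cost = 8.010 $/kg
  candidate H: σ_y = 437.8 MPa, ρ = 7897 kg/m³, cost = 5.300 $/kg
  candidate Y: σ_y = 46.75 MPa, ρ = 2279 kg/m³, cost = 4.409 $/kg
  candidate J: σ_y = 926.0 MPa, ρ = 8458 kg/m³, cost = 53.00 $/kg
  candidate B: σ_y = 185.0 MPa, ρ = 2830 kg/m³, cost = 3.030 $/kg
  candidate P: M = 40.8 kN·m per $
  candidate G: M = 29.5 kN·m per $
  candidate B: M = 21.6 kN·m per $
  candidate H: M = 10.5 kN·m per $
  candidate Y: M = 4.65 kN·m per $
  candidate U: M = 2.96 kN·m per $
  candidate J: M = 2.07 kN·m per $
The maximum is for candidate P.

candidate P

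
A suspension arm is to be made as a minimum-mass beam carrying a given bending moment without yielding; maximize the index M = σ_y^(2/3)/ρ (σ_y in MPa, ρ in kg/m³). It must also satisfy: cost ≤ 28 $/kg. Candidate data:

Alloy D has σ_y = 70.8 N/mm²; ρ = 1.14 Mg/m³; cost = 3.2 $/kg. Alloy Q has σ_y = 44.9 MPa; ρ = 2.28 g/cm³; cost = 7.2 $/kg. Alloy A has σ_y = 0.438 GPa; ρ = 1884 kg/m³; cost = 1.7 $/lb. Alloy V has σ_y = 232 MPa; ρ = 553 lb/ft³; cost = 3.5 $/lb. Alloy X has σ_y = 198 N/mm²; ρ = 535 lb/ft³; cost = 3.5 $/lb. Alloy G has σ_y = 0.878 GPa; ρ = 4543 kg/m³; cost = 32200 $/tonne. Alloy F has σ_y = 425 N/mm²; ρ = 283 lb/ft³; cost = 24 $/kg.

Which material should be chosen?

Screen on constraints: cost ≤ 28 $/kg. Survivors: alloy D, alloy Q, alloy A, alloy V, alloy X, alloy F.
Normalizing units and computing the index:
  alloy D: σ_y = 70.80 MPa, ρ = 1140 kg/m³
  alloy Q: σ_y = 44.90 MPa, ρ = 2280 kg/m³
  alloy A: σ_y = 438.0 MPa, ρ = 1884 kg/m³
  alloy V: σ_y = 232.0 MPa, ρ = 8858 kg/m³
  alloy X: σ_y = 198.0 MPa, ρ = 8570 kg/m³
  alloy F: σ_y = 425.0 MPa, ρ = 4533 kg/m³
  alloy A: M = 30.6×10⁻³
  alloy D: M = 15.0×10⁻³
  alloy F: M = 12.5×10⁻³
  alloy Q: M = 5.54×10⁻³
  alloy V: M = 4.26×10⁻³
  alloy X: M = 3.96×10⁻³
Alloy A ranks first.

alloy A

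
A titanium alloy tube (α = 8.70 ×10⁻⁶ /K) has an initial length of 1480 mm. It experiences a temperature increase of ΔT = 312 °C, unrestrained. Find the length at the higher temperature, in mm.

ΔL = α·L₀·ΔT = 8.70×10⁻⁶ × 1480 mm × 312.0 K = 4.02 mm.
L = L₀ + ΔL = 1480 + 4.02 = 1484.0 mm.

1484.0 mm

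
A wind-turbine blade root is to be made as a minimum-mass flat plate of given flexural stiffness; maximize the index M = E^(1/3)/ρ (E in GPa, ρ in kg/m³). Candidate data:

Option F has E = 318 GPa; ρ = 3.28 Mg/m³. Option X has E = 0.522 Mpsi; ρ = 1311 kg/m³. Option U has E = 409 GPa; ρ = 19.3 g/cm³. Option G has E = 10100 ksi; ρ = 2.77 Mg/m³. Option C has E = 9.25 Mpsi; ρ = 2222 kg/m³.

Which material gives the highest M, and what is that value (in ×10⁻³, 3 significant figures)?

In SI units:
  option F: E = 318.0 GPa, ρ = 3280 kg/m³
  option X: E = 3.599 GPa, ρ = 1311 kg/m³
  option U: E = 409.0 GPa, ρ = 19300 kg/m³
  option G: E = 69.64 GPa, ρ = 2770 kg/m³
  option C: E = 63.78 GPa, ρ = 2222 kg/m³
  option F: M = 2.08×10⁻³
  option C: M = 1.80×10⁻³
  option G: M = 1.49×10⁻³
  option X: M = 1.17×10⁻³
  option U: M = 0.385×10⁻³
Highest index: option F.

option F, M = 2.08×10⁻³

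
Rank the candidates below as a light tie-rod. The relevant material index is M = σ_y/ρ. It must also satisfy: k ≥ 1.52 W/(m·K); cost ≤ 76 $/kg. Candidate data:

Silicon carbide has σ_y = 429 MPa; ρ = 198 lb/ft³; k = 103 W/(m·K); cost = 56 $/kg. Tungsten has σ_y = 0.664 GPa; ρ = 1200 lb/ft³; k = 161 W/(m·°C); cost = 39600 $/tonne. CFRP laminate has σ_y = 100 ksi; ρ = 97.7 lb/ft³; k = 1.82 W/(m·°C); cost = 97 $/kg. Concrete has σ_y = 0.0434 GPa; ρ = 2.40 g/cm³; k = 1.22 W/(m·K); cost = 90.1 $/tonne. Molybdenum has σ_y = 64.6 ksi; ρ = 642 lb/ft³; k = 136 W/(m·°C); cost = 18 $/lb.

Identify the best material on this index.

Screen on constraints: k ≥ 1.52 W/(m·K); cost ≤ 76 $/kg. Survivors: silicon carbide, tungsten, molybdenum.
Putting every candidate on a common basis:
  silicon carbide: σ_y = 429.0 MPa, ρ = 3172 kg/m³
  tungsten: σ_y = 664.0 MPa, ρ = 19220 kg/m³
  molybdenum: σ_y = 445.4 MPa, ρ = 10280 kg/m³
  silicon carbide: M = 135 kN·m/kg
  molybdenum: M = 43.3 kN·m/kg
  tungsten: M = 34.5 kN·m/kg
Highest index: silicon carbide.

silicon carbide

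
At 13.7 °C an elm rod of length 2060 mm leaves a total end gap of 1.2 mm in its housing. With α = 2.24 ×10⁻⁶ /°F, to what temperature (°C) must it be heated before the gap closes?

α = 2.24×10⁻⁶/°F × 9/5 = 4.03×10⁻⁶/K.
α·L₀·ΔT = 1.2 mm ⇒ ΔT = 1.2 / (4.03×10⁻⁶ × 2060.0) = 144.5 K.
T = 13.7 + 144.5 = 158.2 °C.

158 °C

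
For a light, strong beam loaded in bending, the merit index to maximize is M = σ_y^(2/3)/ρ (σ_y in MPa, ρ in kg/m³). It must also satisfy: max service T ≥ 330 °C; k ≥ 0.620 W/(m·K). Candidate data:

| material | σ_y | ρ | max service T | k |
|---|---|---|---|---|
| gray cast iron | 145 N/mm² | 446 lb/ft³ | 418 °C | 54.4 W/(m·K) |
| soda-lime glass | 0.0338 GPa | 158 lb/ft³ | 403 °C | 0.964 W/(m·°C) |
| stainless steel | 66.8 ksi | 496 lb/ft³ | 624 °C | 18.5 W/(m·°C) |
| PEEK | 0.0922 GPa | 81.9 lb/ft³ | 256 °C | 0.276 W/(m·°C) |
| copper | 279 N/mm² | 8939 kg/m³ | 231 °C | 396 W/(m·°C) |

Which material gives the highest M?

Screen on constraints: max service T ≥ 330 °C; k ≥ 0.620 W/(m·K). Survivors: gray cast iron, soda-lime glass, stainless steel.
In SI units:
  gray cast iron: σ_y = 145.0 MPa, ρ = 7144 kg/m³
  soda-lime glass: σ_y = 33.80 MPa, ρ = 2531 kg/m³
  stainless steel: σ_y = 460.6 MPa, ρ = 7945 kg/m³
  stainless steel: M = 7.51×10⁻³
  soda-lime glass: M = 4.13×10⁻³
  gray cast iron: M = 3.86×10⁻³
The maximum is for stainless steel.

stainless steel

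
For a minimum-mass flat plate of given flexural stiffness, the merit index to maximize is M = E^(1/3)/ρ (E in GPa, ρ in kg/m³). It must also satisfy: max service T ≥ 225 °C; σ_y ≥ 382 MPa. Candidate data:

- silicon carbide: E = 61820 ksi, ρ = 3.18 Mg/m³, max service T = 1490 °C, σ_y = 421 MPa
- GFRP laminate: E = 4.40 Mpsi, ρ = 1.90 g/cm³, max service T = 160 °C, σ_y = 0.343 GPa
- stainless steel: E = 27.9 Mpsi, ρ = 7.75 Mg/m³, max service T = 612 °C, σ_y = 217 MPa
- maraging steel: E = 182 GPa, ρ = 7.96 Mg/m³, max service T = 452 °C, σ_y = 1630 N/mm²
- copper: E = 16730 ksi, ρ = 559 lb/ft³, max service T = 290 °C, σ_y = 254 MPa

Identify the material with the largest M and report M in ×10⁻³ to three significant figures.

Screen on constraints: max service T ≥ 225 °C; σ_y ≥ 382 MPa. Survivors: silicon carbide, maraging steel.
In SI units:
  silicon carbide: E = 426.2 GPa, ρ = 3180 kg/m³
  maraging steel: E = 182.0 GPa, ρ = 7960 kg/m³
  silicon carbide: M = 2.37×10⁻³
  maraging steel: M = 0.712×10⁻³
The maximum is for silicon carbide.

silicon carbide, M = 2.37×10⁻³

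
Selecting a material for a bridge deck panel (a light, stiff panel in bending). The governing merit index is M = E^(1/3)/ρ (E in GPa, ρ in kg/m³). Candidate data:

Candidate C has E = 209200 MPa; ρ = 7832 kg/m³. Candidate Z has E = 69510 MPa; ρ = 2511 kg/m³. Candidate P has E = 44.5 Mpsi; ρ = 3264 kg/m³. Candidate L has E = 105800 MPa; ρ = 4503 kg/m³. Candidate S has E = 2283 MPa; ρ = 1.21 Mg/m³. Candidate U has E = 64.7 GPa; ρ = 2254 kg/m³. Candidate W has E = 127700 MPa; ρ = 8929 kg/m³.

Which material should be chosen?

candidate P

After converting to SI:
  candidate C: E = 209.2 GPa, ρ = 7832 kg/m³
  candidate Z: E = 69.51 GPa, ρ = 2511 kg/m³
  candidate P: E = 306.8 GPa, ρ = 3264 kg/m³
  candidate L: E = 105.8 GPa, ρ = 4503 kg/m³
  candidate S: E = 2.283 GPa, ρ = 1210 kg/m³
  candidate U: E = 64.70 GPa, ρ = 2254 kg/m³
  candidate W: E = 127.7 GPa, ρ = 8929 kg/m³
  candidate P: M = 2.07×10⁻³
  candidate U: M = 1.78×10⁻³
  candidate Z: M = 1.64×10⁻³
  candidate S: M = 1.09×10⁻³
  candidate L: M = 1.05×10⁻³
  candidate C: M = 0.758×10⁻³
  candidate W: M = 0.564×10⁻³
Highest index: candidate P.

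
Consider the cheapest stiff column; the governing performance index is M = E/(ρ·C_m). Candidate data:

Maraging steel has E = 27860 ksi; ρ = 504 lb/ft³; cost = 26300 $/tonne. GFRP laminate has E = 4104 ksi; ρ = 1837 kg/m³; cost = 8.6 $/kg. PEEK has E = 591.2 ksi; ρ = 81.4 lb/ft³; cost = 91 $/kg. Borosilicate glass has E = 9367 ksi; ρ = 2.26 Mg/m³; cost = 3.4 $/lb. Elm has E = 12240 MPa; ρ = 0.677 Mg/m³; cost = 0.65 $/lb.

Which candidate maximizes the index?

elm

Convert each candidate to consistent units, then evaluate M:
  maraging steel: E = 192.1 GPa, ρ = 8073 kg/m³, cost = 26.30 $/kg
  GFRP laminate: E = 28.30 GPa, ρ = 1837 kg/m³, cost = 8.600 $/kg
  PEEK: E = 4.076 GPa, ρ = 1304 kg/m³, cost = 91.00 $/kg
  borosilicate glass: E = 64.58 GPa, ρ = 2260 kg/m³, cost = 7.496 $/kg
  elm: E = 12.24 GPa, ρ = 677.0 kg/m³, cost = 1.433 $/kg
  elm: M = 12.6 MN·m per $
  borosilicate glass: M = 3.81 MN·m per $
  GFRP laminate: M = 1.79 MN·m per $
  maraging steel: M = 0.905 MN·m per $
  PEEK: M = 0.0344 MN·m per $
The maximum is for elm.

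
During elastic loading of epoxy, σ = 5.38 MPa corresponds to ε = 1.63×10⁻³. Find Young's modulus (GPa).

3.30 GPa

E = σ/ε = 5.38 MPa / 1.63×10⁻³ = 3301 MPa = 3.30 GPa.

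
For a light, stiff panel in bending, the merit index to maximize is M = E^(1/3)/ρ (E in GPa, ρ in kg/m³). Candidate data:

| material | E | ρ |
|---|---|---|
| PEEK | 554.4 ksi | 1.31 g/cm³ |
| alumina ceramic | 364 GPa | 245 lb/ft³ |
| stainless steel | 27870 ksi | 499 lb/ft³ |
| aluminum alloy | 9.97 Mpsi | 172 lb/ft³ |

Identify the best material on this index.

Normalizing units and computing the index:
  PEEK: E = 3.822 GPa, ρ = 1310 kg/m³
  alumina ceramic: E = 364.0 GPa, ρ = 3925 kg/m³
  stainless steel: E = 192.2 GPa, ρ = 7993 kg/m³
  aluminum alloy: E = 68.74 GPa, ρ = 2755 kg/m³
  alumina ceramic: M = 1.82×10⁻³
  aluminum alloy: M = 1.49×10⁻³
  PEEK: M = 1.19×10⁻³
  stainless steel: M = 0.722×10⁻³
Alumina ceramic ranks first.

alumina ceramic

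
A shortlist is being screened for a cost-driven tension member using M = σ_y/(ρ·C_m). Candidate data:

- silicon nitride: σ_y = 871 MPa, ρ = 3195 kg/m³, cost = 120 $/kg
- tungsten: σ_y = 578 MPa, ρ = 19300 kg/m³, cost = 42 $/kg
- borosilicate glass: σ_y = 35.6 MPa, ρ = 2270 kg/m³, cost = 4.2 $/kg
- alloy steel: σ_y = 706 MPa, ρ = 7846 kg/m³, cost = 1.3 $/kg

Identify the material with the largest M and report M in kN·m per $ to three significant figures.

Evaluate M for each candidate:
  alloy steel: M = 69.2 kN·m per $
  borosilicate glass: M = 3.73 kN·m per $
  silicon nitride: M = 2.27 kN·m per $
  tungsten: M = 0.713 kN·m per $
The maximum is for alloy steel.

alloy steel, M = 69.2 kN·m per $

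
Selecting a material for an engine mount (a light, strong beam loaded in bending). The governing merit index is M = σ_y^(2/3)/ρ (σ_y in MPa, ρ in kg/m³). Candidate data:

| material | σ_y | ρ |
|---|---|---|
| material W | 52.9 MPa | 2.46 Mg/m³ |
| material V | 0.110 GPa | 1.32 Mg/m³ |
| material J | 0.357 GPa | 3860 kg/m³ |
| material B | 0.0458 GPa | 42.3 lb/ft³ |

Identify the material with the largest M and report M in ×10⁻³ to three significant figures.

material B, M = 18.9×10⁻³

Putting every candidate on a common basis:
  material W: σ_y = 52.90 MPa, ρ = 2460 kg/m³
  material V: σ_y = 110.0 MPa, ρ = 1320 kg/m³
  material J: σ_y = 357.0 MPa, ρ = 3860 kg/m³
  material B: σ_y = 45.80 MPa, ρ = 677.6 kg/m³
  material B: M = 18.9×10⁻³
  material V: M = 17.4×10⁻³
  material J: M = 13.0×10⁻³
  material W: M = 5.73×10⁻³
The maximum is for material B.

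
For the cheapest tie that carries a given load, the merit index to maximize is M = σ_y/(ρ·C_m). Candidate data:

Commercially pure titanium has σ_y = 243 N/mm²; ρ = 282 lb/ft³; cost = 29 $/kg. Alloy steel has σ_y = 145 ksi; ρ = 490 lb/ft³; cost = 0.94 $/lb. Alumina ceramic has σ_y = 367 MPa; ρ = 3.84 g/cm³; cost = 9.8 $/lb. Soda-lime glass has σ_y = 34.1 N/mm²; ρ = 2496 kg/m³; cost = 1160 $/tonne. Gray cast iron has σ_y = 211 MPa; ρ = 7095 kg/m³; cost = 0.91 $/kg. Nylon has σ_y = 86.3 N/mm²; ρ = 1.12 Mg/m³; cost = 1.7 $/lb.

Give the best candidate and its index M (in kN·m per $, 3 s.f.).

alloy steel, M = 61.5 kN·m per $

Normalizing units and computing the index:
  commercially pure titanium: σ_y = 243.0 MPa, ρ = 4517 kg/m³, cost = 29.00 $/kg
  alloy steel: σ_y = 999.7 MPa, ρ = 7849 kg/m³, cost = 2.072 $/kg
  alumina ceramic: σ_y = 367.0 MPa, ρ = 3840 kg/m³, cost = 21.60 $/kg
  soda-lime glass: σ_y = 34.10 MPa, ρ = 2496 kg/m³, cost = 1.160 $/kg
  gray cast iron: σ_y = 211.0 MPa, ρ = 7095 kg/m³, cost = 0.9100 $/kg
  nylon: σ_y = 86.30 MPa, ρ = 1120 kg/m³, cost = 3.748 $/kg
  alloy steel: M = 61.5 kN·m per $
  gray cast iron: M = 32.7 kN·m per $
  nylon: M = 20.6 kN·m per $
  soda-lime glass: M = 11.8 kN·m per $
  alumina ceramic: M = 4.42 kN·m per $
  commercially pure titanium: M = 1.85 kN·m per $
Alloy steel has the largest M.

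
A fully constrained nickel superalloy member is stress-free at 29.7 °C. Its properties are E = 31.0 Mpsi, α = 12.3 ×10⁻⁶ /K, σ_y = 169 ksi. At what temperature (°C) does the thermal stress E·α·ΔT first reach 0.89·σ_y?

424 °C

E = 31.0 Mpsi = 213.7 GPa.
σ_y = 169 ksi = 1165 MPa.
E·α·ΔT = 1037 MPa ⇒ ΔT = 1037 / (213.7×10³ × 12.3×10⁻⁶) = 394.5 K.
T = 29.7 + 394.5 = 424.2 °C.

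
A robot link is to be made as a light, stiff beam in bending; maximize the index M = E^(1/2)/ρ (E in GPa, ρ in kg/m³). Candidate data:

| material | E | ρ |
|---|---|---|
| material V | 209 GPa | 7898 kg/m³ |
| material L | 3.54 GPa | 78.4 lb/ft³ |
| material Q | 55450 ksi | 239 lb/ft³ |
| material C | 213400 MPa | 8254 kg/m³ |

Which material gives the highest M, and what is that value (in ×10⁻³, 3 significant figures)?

Normalizing units and computing the index:
  material V: E = 209.0 GPa, ρ = 7898 kg/m³
  material L: E = 3.540 GPa, ρ = 1256 kg/m³
  material Q: E = 382.3 GPa, ρ = 3828 kg/m³
  material C: E = 213.4 GPa, ρ = 8254 kg/m³
  material Q: M = 5.11×10⁻³
  material V: M = 1.83×10⁻³
  material C: M = 1.77×10⁻³
  material L: M = 1.50×10⁻³
Material Q has the largest M.

material Q, M = 5.11×10⁻³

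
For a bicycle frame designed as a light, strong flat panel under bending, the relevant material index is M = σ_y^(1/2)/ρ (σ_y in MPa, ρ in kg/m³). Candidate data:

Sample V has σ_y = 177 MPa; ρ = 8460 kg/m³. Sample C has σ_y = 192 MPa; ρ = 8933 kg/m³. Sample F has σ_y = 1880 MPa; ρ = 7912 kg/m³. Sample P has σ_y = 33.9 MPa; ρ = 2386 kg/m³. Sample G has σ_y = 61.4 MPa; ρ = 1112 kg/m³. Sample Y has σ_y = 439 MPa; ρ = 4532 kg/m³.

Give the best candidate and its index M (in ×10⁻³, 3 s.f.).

sample G, M = 7.05×10⁻³

Computing M directly (units already consistent):
  sample G: M = 7.05×10⁻³
  sample F: M = 5.48×10⁻³
  sample Y: M = 4.62×10⁻³
  sample P: M = 2.44×10⁻³
  sample V: M = 1.57×10⁻³
  sample C: M = 1.55×10⁻³
Sample G has the largest M.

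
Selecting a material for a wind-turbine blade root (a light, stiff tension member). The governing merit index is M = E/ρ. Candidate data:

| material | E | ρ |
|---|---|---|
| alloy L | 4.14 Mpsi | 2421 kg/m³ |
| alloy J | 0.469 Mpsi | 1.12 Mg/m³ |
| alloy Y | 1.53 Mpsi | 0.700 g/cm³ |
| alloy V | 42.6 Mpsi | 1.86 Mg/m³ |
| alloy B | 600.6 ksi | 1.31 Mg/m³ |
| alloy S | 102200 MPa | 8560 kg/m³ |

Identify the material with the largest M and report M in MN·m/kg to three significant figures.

Normalizing units and computing the index:
  alloy L: E = 28.54 GPa, ρ = 2421 kg/m³
  alloy J: E = 3.234 GPa, ρ = 1120 kg/m³
  alloy Y: E = 10.55 GPa, ρ = 700.0 kg/m³
  alloy V: E = 293.7 GPa, ρ = 1860 kg/m³
  alloy B: E = 4.141 GPa, ρ = 1310 kg/m³
  alloy S: E = 102.2 GPa, ρ = 8560 kg/m³
  alloy V: M = 158 MN·m/kg
  alloy Y: M = 15.1 MN·m/kg
  alloy S: M = 11.9 MN·m/kg
  alloy L: M = 11.8 MN·m/kg
  alloy B: M = 3.16 MN·m/kg
  alloy J: M = 2.89 MN·m/kg
The maximum is for alloy V.

alloy V, M = 158 MN·m/kg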